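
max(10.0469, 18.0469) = 18.0469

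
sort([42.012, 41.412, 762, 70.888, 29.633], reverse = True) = [762, 70.888, 42.012, 41.412, 29.633]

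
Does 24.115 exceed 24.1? Yes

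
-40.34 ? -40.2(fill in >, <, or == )<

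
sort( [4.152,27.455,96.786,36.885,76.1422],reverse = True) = [96.786,76.1422,36.885,27.455,4.152]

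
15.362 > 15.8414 False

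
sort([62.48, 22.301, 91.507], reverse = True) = [91.507, 62.48, 22.301]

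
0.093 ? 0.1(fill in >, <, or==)<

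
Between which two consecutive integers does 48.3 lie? 48 and 49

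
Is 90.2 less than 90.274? Yes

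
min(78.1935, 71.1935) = 71.1935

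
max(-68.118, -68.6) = -68.118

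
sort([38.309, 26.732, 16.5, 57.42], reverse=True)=[57.42, 38.309, 26.732, 16.5]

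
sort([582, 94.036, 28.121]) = [28.121, 94.036, 582]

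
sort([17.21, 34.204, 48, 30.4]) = [17.21, 30.4, 34.204, 48]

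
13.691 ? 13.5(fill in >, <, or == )>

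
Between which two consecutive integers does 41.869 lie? 41 and 42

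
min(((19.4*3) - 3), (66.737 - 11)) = 55.2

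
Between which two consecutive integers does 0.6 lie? 0 and 1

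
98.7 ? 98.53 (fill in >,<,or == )>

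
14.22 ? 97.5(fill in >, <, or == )<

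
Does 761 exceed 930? No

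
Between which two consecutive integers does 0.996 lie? 0 and 1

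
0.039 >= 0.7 False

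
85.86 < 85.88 True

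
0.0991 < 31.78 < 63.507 True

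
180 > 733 False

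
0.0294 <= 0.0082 False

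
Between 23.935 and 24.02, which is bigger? 24.02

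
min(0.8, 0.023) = 0.023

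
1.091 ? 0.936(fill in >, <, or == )>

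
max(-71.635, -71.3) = -71.3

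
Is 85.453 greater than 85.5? No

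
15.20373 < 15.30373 True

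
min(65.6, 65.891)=65.6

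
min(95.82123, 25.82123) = 25.82123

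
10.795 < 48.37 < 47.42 False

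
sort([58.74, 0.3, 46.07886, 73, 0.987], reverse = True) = [73, 58.74, 46.07886, 0.987, 0.3]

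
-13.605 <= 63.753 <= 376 True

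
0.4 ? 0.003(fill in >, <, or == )>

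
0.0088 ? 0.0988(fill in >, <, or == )<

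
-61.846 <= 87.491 True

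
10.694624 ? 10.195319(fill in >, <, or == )>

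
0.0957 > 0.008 True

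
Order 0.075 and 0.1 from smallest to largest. 0.075, 0.1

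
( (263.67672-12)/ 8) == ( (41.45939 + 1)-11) False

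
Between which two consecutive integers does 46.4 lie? 46 and 47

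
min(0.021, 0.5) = 0.021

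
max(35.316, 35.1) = 35.316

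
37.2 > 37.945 False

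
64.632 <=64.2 False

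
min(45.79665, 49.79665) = 45.79665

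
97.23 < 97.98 True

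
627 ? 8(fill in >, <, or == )>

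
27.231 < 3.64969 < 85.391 False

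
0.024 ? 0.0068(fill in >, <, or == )>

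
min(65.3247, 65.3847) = 65.3247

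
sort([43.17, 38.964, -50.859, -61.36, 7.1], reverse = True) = [43.17, 38.964, 7.1, -50.859, -61.36]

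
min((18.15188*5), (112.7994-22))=90.7594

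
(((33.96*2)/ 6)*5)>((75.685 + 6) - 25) False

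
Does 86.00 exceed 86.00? No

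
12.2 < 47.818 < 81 True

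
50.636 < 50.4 False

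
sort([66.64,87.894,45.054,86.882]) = [45.054,66.64,86.882,87.894]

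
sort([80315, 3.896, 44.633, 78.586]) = [3.896, 44.633, 78.586, 80315]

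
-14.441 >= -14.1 False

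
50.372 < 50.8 True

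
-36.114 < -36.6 False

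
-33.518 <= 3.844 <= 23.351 True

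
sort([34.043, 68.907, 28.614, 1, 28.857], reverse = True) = [68.907, 34.043, 28.857, 28.614, 1]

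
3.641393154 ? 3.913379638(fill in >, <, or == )<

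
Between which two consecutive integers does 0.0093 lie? 0 and 1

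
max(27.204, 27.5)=27.5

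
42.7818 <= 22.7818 False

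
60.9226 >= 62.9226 False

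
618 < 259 False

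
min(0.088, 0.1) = 0.088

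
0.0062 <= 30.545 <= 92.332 True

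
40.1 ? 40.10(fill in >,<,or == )==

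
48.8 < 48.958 True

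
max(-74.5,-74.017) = -74.017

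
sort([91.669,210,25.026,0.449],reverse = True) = [210,91.669,25.026,0.449]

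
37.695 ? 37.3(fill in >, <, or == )>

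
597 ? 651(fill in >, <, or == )<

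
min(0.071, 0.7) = 0.071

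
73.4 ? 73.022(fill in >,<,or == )>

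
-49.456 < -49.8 False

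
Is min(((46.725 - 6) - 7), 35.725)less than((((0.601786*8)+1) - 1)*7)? No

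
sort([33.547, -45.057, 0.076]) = [-45.057, 0.076, 33.547]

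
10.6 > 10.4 True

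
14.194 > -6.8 True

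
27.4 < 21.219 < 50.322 False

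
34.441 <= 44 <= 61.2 True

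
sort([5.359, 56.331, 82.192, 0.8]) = [0.8, 5.359, 56.331, 82.192]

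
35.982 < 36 True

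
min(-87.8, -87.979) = -87.979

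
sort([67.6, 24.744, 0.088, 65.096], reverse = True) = [67.6, 65.096, 24.744, 0.088]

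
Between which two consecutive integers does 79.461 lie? 79 and 80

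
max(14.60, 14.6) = 14.6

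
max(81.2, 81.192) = 81.2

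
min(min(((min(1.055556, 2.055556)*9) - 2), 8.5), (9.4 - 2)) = 7.4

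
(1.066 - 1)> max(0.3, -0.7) False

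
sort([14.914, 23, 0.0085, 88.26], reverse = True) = [88.26, 23, 14.914, 0.0085]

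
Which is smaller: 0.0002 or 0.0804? 0.0002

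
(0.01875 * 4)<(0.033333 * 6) True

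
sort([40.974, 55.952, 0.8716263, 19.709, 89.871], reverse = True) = [89.871, 55.952, 40.974, 19.709, 0.8716263]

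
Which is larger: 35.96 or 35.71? 35.96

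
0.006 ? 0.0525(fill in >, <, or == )<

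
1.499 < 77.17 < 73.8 False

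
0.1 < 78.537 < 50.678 False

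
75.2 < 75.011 False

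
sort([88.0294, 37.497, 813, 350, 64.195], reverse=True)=[813, 350, 88.0294, 64.195, 37.497]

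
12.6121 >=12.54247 True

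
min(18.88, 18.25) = 18.25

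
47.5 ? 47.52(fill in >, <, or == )<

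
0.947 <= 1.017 True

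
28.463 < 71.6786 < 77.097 True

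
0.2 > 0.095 True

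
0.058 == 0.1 False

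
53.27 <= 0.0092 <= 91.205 False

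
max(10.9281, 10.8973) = 10.9281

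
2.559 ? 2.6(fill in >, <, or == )<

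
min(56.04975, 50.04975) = 50.04975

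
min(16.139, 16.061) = 16.061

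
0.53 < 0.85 True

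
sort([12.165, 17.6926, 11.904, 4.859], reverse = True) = [17.6926, 12.165, 11.904, 4.859]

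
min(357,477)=357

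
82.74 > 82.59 True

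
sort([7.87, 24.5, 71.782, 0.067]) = [0.067, 7.87, 24.5, 71.782]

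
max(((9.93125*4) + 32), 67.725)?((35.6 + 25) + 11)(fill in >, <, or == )>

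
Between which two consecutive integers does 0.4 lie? 0 and 1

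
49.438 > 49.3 True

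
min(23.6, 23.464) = 23.464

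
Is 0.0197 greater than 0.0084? Yes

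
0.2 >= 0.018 True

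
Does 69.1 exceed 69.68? No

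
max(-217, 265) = 265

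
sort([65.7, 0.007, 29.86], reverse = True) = [65.7, 29.86, 0.007]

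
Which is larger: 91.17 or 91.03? 91.17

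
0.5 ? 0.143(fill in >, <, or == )>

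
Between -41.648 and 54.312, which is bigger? 54.312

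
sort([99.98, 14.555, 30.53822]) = [14.555, 30.53822, 99.98]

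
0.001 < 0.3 True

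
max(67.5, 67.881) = 67.881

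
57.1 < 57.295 True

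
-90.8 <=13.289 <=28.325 True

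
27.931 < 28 True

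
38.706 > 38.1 True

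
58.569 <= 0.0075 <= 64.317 False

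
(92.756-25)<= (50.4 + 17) False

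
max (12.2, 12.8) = 12.8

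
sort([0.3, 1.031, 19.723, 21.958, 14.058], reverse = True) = [21.958, 19.723, 14.058, 1.031, 0.3]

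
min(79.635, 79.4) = 79.4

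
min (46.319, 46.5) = 46.319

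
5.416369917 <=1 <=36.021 False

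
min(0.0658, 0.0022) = 0.0022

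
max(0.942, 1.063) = 1.063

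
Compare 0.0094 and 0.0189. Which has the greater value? 0.0189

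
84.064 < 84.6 True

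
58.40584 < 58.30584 False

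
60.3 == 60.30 True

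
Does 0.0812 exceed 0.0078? Yes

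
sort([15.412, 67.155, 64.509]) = [15.412, 64.509, 67.155]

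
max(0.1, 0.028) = 0.1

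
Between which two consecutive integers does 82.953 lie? 82 and 83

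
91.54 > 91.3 True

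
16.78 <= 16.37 False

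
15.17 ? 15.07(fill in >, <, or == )>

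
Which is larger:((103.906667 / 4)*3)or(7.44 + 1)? ((103.906667 / 4)*3)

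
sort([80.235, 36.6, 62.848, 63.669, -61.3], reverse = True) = [80.235, 63.669, 62.848, 36.6, -61.3]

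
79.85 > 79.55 True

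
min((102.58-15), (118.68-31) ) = 87.58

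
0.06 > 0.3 False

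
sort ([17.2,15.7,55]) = [15.7,17.2,55]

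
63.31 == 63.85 False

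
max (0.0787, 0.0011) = 0.0787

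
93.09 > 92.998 True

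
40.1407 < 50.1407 True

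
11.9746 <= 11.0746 False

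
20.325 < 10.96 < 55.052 False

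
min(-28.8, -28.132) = -28.8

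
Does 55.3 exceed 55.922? No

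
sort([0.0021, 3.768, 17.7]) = [0.0021, 3.768, 17.7]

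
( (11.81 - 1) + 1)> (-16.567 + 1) True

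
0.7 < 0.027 False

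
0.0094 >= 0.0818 False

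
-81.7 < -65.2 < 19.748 True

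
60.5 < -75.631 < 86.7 False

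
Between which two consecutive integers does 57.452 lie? 57 and 58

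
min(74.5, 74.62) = 74.5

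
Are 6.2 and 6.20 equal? Yes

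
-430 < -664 False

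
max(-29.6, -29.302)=-29.302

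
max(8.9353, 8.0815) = 8.9353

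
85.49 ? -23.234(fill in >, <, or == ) >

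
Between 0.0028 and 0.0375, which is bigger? 0.0375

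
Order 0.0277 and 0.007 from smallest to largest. 0.007, 0.0277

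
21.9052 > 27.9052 False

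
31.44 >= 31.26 True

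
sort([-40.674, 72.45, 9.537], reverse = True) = [72.45, 9.537, -40.674]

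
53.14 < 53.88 True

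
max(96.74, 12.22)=96.74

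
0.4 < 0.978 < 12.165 True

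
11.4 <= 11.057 False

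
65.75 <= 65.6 False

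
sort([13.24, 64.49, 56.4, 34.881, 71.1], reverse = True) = [71.1, 64.49, 56.4, 34.881, 13.24]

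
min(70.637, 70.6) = 70.6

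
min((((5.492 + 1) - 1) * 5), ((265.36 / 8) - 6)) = 27.17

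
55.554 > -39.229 True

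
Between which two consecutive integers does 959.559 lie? 959 and 960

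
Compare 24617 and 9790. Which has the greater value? 24617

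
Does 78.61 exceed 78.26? Yes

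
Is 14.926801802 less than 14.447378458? No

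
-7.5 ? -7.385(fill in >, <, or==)<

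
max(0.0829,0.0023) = 0.0829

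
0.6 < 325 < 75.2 False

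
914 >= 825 True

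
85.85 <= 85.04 False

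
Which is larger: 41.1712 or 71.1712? 71.1712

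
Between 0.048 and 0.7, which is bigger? 0.7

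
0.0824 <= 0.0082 False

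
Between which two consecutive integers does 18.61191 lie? 18 and 19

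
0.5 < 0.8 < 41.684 True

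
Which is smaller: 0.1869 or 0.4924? 0.1869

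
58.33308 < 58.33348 True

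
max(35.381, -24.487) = 35.381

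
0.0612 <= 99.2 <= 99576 True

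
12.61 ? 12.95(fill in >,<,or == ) <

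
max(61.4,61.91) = 61.91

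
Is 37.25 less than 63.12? Yes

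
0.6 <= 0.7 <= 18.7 True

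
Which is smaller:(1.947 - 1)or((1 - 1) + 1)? (1.947 - 1)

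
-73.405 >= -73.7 True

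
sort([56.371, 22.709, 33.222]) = [22.709, 33.222, 56.371]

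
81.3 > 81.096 True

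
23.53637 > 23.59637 False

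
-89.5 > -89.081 False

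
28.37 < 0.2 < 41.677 False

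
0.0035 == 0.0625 False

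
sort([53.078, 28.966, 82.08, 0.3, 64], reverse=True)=[82.08, 64, 53.078, 28.966, 0.3]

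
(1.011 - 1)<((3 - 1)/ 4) True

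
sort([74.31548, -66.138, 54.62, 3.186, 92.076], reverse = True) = [92.076, 74.31548, 54.62, 3.186, -66.138]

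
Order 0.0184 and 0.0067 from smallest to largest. 0.0067, 0.0184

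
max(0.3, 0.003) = 0.3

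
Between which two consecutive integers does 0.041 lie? 0 and 1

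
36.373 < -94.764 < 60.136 False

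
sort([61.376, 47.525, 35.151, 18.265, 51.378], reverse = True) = [61.376, 51.378, 47.525, 35.151, 18.265]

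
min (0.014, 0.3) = 0.014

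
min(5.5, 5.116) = 5.116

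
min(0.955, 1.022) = 0.955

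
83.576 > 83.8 False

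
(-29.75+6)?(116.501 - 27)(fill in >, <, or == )<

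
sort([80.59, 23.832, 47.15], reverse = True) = [80.59, 47.15, 23.832]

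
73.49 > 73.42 True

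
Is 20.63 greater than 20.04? Yes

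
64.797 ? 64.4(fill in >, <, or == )>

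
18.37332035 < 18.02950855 False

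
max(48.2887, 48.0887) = 48.2887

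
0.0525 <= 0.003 False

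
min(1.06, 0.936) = 0.936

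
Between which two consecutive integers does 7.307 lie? 7 and 8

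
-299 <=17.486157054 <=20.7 True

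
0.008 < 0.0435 True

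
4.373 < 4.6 True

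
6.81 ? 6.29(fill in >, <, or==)>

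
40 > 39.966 True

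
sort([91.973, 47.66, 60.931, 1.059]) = [1.059, 47.66, 60.931, 91.973]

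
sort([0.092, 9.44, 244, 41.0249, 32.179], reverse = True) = [244, 41.0249, 32.179, 9.44, 0.092]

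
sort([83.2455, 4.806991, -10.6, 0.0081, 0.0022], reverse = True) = [83.2455, 4.806991, 0.0081, 0.0022, -10.6]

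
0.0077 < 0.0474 True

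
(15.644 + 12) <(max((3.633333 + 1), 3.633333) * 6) True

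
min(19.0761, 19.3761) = 19.0761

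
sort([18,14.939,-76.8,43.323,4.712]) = [-76.8,4.712,14.939,18,43.323]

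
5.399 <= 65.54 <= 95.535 True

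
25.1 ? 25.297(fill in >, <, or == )<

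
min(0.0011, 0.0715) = 0.0011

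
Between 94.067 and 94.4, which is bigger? 94.4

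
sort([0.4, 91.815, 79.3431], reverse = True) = [91.815, 79.3431, 0.4]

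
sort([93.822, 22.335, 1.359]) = [1.359, 22.335, 93.822]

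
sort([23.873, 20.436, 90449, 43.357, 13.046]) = [13.046, 20.436, 23.873, 43.357, 90449]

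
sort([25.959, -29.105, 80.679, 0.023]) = [-29.105, 0.023, 25.959, 80.679]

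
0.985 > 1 False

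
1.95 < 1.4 False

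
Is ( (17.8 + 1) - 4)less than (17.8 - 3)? No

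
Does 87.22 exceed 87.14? Yes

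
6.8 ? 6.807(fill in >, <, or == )<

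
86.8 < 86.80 False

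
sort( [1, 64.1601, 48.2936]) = [1, 48.2936, 64.1601]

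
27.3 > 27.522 False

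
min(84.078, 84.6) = 84.078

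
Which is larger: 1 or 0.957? 1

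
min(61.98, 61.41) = 61.41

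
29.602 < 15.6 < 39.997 False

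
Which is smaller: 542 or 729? 542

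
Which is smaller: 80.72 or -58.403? -58.403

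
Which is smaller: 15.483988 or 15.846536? 15.483988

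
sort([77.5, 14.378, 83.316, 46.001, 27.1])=[14.378, 27.1, 46.001, 77.5, 83.316]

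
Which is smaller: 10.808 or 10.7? 10.7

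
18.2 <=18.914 True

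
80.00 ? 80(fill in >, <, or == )==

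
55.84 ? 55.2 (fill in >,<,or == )>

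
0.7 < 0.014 False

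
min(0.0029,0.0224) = 0.0029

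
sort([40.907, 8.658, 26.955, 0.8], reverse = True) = [40.907, 26.955, 8.658, 0.8]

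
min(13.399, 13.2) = 13.2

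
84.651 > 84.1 True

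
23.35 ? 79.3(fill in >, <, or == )<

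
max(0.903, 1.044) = 1.044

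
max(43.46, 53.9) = 53.9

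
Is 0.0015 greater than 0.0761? No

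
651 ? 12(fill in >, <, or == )>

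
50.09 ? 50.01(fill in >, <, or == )>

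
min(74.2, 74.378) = 74.2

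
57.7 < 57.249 False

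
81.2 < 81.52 True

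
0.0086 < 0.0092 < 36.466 True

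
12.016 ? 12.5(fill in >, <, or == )<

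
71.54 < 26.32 False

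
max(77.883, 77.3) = 77.883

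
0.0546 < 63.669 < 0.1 False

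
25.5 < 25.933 True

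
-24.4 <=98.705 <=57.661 False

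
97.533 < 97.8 True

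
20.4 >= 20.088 True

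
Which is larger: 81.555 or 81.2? 81.555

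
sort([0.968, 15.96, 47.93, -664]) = [-664, 0.968, 15.96, 47.93]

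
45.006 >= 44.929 True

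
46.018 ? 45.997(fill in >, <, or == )>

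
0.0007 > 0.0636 False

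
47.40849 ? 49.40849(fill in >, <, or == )<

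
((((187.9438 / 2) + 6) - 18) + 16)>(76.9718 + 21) True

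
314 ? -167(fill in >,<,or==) >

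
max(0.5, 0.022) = 0.5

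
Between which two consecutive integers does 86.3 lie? 86 and 87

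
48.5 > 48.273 True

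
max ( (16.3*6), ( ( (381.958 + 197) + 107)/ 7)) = 97.994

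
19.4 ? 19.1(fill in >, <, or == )>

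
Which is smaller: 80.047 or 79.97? 79.97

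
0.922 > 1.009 False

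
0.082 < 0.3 True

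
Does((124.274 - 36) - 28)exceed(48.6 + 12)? No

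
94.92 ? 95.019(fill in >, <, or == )<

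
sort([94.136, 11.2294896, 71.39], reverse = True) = [94.136, 71.39, 11.2294896]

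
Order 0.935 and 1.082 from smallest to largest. 0.935,1.082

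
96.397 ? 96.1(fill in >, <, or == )>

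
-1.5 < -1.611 False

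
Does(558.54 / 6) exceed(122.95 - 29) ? No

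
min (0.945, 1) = 0.945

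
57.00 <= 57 True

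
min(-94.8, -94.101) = -94.8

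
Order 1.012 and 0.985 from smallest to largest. 0.985, 1.012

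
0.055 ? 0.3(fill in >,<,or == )<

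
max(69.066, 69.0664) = 69.0664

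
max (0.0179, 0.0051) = 0.0179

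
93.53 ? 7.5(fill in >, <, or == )>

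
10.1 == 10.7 False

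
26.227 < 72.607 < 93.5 True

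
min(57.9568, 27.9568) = 27.9568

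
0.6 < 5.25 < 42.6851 True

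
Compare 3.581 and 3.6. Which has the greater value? 3.6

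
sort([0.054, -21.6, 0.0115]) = [-21.6, 0.0115, 0.054]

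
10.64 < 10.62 False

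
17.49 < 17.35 False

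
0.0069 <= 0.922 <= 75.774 True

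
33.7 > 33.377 True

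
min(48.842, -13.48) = -13.48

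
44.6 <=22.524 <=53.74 False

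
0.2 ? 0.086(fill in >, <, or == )>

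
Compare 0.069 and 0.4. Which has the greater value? 0.4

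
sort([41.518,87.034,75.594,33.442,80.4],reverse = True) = [87.034,80.4,75.594,41.518,33.442]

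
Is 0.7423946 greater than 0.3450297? Yes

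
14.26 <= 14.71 True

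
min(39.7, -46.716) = -46.716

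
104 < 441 True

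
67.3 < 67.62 True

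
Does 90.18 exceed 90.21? No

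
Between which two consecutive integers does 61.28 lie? 61 and 62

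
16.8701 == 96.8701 False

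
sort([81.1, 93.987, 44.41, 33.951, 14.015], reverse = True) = [93.987, 81.1, 44.41, 33.951, 14.015]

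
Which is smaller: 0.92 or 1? 0.92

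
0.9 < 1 True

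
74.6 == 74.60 True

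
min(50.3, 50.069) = 50.069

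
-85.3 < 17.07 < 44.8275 True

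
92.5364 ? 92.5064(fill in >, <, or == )>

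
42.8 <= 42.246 False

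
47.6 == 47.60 True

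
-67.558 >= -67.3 False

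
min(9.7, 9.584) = 9.584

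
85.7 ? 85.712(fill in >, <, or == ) <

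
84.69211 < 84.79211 True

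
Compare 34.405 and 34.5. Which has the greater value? 34.5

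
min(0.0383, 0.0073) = 0.0073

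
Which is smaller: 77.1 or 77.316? 77.1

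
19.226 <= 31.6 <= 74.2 True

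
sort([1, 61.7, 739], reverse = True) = [739, 61.7, 1]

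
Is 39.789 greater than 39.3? Yes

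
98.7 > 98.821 False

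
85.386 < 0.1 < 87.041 False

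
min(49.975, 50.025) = 49.975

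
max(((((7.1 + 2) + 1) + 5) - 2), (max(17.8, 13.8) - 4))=13.8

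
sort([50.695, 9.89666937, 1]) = [1, 9.89666937, 50.695]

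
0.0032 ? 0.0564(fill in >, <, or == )<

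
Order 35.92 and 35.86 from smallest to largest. 35.86, 35.92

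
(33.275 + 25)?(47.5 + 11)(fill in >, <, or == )<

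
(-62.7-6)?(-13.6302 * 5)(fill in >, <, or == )<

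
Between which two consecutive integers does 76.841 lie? 76 and 77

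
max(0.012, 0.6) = 0.6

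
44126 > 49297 False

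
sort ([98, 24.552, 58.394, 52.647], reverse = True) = [98, 58.394, 52.647, 24.552]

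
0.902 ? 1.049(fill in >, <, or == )<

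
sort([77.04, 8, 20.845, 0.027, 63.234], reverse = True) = [77.04, 63.234, 20.845, 8, 0.027]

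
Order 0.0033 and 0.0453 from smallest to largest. 0.0033, 0.0453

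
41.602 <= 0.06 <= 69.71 False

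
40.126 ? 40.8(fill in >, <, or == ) <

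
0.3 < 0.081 False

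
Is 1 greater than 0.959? Yes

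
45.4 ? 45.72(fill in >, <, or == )<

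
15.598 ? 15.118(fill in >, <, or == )>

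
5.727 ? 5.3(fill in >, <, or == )>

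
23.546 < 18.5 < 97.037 False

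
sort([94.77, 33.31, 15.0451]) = [15.0451, 33.31, 94.77]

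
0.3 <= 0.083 False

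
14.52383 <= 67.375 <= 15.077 False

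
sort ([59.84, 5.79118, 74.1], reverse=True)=[74.1, 59.84, 5.79118]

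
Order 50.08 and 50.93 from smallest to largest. 50.08, 50.93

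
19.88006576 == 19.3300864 False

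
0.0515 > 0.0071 True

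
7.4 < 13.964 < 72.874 True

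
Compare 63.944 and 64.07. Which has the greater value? 64.07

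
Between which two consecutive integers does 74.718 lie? 74 and 75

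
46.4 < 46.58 True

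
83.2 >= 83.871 False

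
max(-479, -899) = -479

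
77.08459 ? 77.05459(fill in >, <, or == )>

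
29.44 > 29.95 False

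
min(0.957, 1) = 0.957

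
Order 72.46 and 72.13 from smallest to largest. 72.13, 72.46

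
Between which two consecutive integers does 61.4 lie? 61 and 62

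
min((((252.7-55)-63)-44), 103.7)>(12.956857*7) True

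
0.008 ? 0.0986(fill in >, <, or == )<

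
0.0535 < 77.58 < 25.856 False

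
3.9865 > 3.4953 True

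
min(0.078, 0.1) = 0.078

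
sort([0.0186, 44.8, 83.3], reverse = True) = [83.3, 44.8, 0.0186]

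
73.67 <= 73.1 False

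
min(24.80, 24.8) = 24.80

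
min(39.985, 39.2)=39.2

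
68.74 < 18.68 False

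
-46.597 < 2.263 True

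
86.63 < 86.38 False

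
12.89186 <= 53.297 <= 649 True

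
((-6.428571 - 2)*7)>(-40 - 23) True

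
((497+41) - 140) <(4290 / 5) True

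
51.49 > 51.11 True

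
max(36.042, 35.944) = 36.042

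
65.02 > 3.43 True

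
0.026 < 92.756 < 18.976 False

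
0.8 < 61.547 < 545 True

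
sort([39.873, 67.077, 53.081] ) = [39.873, 53.081, 67.077]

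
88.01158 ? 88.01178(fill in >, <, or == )<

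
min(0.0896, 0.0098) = 0.0098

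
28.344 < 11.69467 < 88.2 False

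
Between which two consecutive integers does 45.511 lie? 45 and 46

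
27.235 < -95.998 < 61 False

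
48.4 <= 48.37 False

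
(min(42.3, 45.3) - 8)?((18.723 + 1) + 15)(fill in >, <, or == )<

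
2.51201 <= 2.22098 False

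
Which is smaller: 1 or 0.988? 0.988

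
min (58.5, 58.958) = 58.5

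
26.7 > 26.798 False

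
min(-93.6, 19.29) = -93.6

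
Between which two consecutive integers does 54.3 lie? 54 and 55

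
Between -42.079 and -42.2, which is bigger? -42.079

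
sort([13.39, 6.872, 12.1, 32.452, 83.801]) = [6.872, 12.1, 13.39, 32.452, 83.801]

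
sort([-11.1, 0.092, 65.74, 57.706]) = [-11.1, 0.092, 57.706, 65.74]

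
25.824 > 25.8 True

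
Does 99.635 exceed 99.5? Yes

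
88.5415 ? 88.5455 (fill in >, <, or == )<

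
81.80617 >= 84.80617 False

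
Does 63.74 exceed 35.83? Yes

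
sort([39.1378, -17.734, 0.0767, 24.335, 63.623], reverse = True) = [63.623, 39.1378, 24.335, 0.0767, -17.734]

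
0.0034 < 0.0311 True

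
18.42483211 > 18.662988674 False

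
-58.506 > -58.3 False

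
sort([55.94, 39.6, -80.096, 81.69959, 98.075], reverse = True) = [98.075, 81.69959, 55.94, 39.6, -80.096]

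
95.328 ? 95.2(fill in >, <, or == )>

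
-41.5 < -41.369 True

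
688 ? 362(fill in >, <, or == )>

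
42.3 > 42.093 True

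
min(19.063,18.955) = 18.955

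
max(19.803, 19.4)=19.803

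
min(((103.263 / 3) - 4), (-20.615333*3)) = -61.845999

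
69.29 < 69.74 True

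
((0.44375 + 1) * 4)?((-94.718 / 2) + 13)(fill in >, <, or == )>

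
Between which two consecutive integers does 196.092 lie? 196 and 197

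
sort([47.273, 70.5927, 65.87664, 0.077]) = [0.077, 47.273, 65.87664, 70.5927]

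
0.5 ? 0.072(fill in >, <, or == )>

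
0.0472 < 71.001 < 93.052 True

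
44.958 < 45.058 True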